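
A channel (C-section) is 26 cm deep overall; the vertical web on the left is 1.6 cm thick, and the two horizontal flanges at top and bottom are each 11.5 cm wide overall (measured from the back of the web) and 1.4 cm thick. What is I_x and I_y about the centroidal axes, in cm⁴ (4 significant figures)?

Treat the section as a set of non-overlapping primitives; coordinates are from the bounding-box lower-left.
Web: 1.6 × 26, A = 41.6 cm², y = 13 cm, Ī = 2343.47 cm⁴.
Top flange (beyond web): 9.9 × 1.4, A = 13.86 cm², y = 25.3 cm, Ī = 2.2638 cm⁴.
Bottom flange (beyond web): 9.9 × 1.4, A = 13.86 cm², y = 0.7 cm, Ī = 2.2638 cm⁴.
By symmetry the centroid is at mid-height, ȳ = 13 cm.
Transfer each piece to the centroidal x-axis using Ī + A·d² with d = y − 13:
  web: d = 0 cm → contributes +2343.47 cm⁴
  top flange (beyond web): d = 12.3 cm → contributes +2099.14 cm⁴
  bottom flange (beyond web): d = -12.3 cm → contributes +2099.14 cm⁴
Total I = 6541.75 cm⁴.
For the y-axis: x̄ = 3.09934 cm.
Repeating about the centroidal y-axis gives I_y = 785.279 cm⁴.

I_x ≈ 6542 cm⁴, I_y ≈ 785.3 cm⁴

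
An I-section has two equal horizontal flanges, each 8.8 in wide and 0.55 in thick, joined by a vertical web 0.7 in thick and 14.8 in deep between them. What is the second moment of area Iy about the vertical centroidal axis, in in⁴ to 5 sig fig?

Split into non-overlapping primitives; take the origin at the lower-left of the bounding box.
Bottom flange: 8.8 × 0.55, A = 4.84 in², x = 4.4 in, Ī = 31.23413 in⁴.
Web: 0.7 × 14.8, A = 10.36 in², x = 4.4 in, Ī = 0.4230333 in⁴.
Top flange: 8.8 × 0.55, A = 4.84 in², x = 4.4 in, Ī = 31.23413 in⁴.
By symmetry the centroid is at mid-width, x̄ = 4.4 in.
All pieces are centred on the vertical centroidal axis, so I = ΣĪ = 62.8913 in⁴.

Iy ≈ 62.891 in⁴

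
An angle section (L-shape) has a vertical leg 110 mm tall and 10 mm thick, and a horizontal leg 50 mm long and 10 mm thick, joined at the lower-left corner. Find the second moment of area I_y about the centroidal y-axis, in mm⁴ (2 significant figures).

Break the section into simple shapes (no overlaps), measuring from the bottom-left corner of the bounding box.
Vertical leg: 10 × 110, A = 1 100 mm², x = 5 mm, Ī = 9 167 mm⁴.
Horizontal leg (remainder): 40 × 10, A = 400 mm², x = 30 mm, Ī = 53 333 mm⁴.
Centroid: x̄ = ΣA·x / ΣA = 11.67 mm.
Transfer each piece to the centroidal y-axis using Ī + A·d² with d = x − 11.67:
  vertical leg: d = -6.667 mm → contributes +58 056 mm⁴
  horizontal leg (remainder): d = 18.33 mm → contributes +187 778 mm⁴
Total I = 245 833 mm⁴.

I_y ≈ 2.5 × 10⁵ mm⁴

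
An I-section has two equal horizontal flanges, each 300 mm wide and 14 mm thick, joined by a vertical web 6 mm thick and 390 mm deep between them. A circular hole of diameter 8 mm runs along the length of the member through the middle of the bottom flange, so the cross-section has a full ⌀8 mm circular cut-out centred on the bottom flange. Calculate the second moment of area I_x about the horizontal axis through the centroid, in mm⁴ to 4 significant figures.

I_x ≈ 3.705 × 10⁸ mm⁴

Treat the section as a set of non-overlapping primitives; coordinates are from the bounding-box lower-left.
Bottom flange: 300 × 14, A = 4 200 mm², y = 7 mm, Ī = 68 600 mm⁴.
Web: 6 × 390, A = 2 340 mm², y = 209 mm, Ī = 29 659 500 mm⁴.
Top flange: 300 × 14, A = 4 200 mm², y = 411 mm, Ī = 68 600 mm⁴.
Hole (subtracted): ⌀8, A = 50.2655 mm², y = 7 mm, Ī = 201.062 mm⁴.
Centroid: ȳ = ΣA·y / ΣA = 209.95 mm.
Transfer each piece to the horizontal axis through the centroid using Ī + A·d² with d = y − 209.95:
  bottom flange: d = -202.95 mm → contributes +173 060 892 mm⁴
  web: d = -0.949848 mm → contributes +29 661 611 mm⁴
  top flange: d = 201.05 mm → contributes +169 837 486 mm⁴
  hole: d = -202.95 mm → contributes −2 070 568 mm⁴
Total I = 370 489 422 mm⁴.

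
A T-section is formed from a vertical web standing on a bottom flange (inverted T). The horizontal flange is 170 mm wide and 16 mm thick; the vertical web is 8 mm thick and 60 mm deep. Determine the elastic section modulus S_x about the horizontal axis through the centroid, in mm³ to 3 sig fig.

Treat the section as a set of non-overlapping primitives; coordinates are from the bounding-box lower-left.
Flange: 170 × 16, A = 2 720 mm², y = 8 mm, Ī = 58 027 mm⁴.
Web: 8 × 60, A = 480 mm², y = 46 mm, Ī = 144 000 mm⁴.
Centroid: ȳ = ΣA·y / ΣA = 13.7 mm.
Transfer each piece to the horizontal axis through the centroid using Ī + A·d² with d = y − 13.7:
  flange: d = -5.7 mm → contributes +146 399 mm⁴
  web: d = 32.3 mm → contributes +644 779 mm⁴
Total I = 791 179 mm⁴.
Extreme fibre distance c = 62.3 mm; S = I/c = 12 699 mm³.

S_x ≈ 1.27 × 10⁴ mm³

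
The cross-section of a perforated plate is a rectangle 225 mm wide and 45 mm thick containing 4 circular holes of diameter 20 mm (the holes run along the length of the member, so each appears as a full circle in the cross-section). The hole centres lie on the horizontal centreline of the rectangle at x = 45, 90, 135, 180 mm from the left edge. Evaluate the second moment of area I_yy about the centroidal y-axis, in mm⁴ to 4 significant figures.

Decompose the section into non-overlapping parts with the origin at the bottom-left of its bounding rectangle.
Plate: 225 × 45, A = 10 125 mm², x = 112.5 mm, Ī = 42 714 844 mm⁴.
Hole 1 (subtracted): ⌀20, A = 314.159 mm², x = 45 mm, Ī = 7853.98 mm⁴.
Hole 2 (subtracted): ⌀20, A = 314.159 mm², x = 90 mm, Ī = 7853.98 mm⁴.
Hole 3 (subtracted): ⌀20, A = 314.159 mm², x = 135 mm, Ī = 7853.98 mm⁴.
Hole 4 (subtracted): ⌀20, A = 314.159 mm², x = 180 mm, Ī = 7853.98 mm⁴.
By symmetry the centroid is at mid-width, x̄ = 112.5 mm.
Transfer each piece to the centroidal y-axis using Ī + A·d² with d = x − 112.5:
  plate: d = 0 mm → contributes +42 714 844 mm⁴
  hole 1: d = -67.5 mm → contributes −1 439 242 mm⁴
  hole 2: d = -22.5 mm → contributes −166 897 mm⁴
  hole 3: d = 22.5 mm → contributes −166 897 mm⁴
  hole 4: d = 67.5 mm → contributes −1 439 242 mm⁴
Total I = 39 502 565 mm⁴.

I_yy ≈ 3.950 × 10⁷ mm⁴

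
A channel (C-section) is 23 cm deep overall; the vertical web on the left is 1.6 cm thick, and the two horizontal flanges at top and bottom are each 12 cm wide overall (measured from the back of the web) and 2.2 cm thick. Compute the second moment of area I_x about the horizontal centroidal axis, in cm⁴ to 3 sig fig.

Break the section into simple shapes (no overlaps), measuring from the bottom-left corner of the bounding box.
Web: 1.6 × 23, A = 36.8 cm², y = 11.5 cm, Ī = 1622.3 cm⁴.
Top flange (beyond web): 10.4 × 2.2, A = 22.88 cm², y = 21.9 cm, Ī = 9.2283 cm⁴.
Bottom flange (beyond web): 10.4 × 2.2, A = 22.88 cm², y = 1.1 cm, Ī = 9.2283 cm⁴.
By symmetry the centroid is at mid-height, ȳ = 11.5 cm.
Transfer each piece to the horizontal centroidal axis using Ī + A·d² with d = y − 11.5:
  web: d = 0 cm → contributes +1622.3 cm⁴
  top flange (beyond web): d = 10.4 cm → contributes +2483.9 cm⁴
  bottom flange (beyond web): d = -10.4 cm → contributes +2483.9 cm⁴
Total I = 6590.1 cm⁴.

I_x ≈ 6590 cm⁴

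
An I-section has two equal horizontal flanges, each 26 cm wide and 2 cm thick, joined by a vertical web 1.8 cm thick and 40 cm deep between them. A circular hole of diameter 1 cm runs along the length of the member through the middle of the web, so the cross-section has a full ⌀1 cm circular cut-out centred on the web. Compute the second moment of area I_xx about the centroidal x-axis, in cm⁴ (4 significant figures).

Break the section into simple shapes (no overlaps), measuring from the bottom-left corner of the bounding box.
Bottom flange: 26 × 2, A = 52 cm², y = 1 cm, Ī = 17.3333 cm⁴.
Web: 1.8 × 40, A = 72 cm², y = 22 cm, Ī = 9 600 cm⁴.
Top flange: 26 × 2, A = 52 cm², y = 43 cm, Ī = 17.3333 cm⁴.
Hole (subtracted): ⌀1, A = 0.785398 cm², y = 22 cm, Ī = 0.0490874 cm⁴.
By symmetry the centroid is at mid-height, ȳ = 22 cm.
Transfer each piece to the centroidal x-axis using Ī + A·d² with d = y − 22:
  bottom flange: d = -21 cm → contributes +22949.3 cm⁴
  web: d = 0 cm → contributes +9 600 cm⁴
  top flange: d = 21 cm → contributes +22949.3 cm⁴
  hole: d = 0 cm → contributes −0.0490874 cm⁴
Total I = 55498.6 cm⁴.

I_xx ≈ 5.550 × 10⁴ cm⁴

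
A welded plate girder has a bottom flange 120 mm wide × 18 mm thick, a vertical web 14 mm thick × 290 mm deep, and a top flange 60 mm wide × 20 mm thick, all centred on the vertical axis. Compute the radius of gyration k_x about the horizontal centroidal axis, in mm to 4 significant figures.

k_x ≈ 119.4 mm

Split into non-overlapping primitives; take the origin at the lower-left of the bounding box.
Bottom plate: 120 × 18, A = 2 160 mm², y = 9 mm, Ī = 58 320 mm⁴.
Web plate: 14 × 290, A = 4 060 mm², y = 163 mm, Ī = 28 453 833 mm⁴.
Top plate: 60 × 20, A = 1 200 mm², y = 318 mm, Ī = 40 000 mm⁴.
Centroid: ȳ = ΣA·y / ΣA = 143.237 mm.
Transfer each piece to the horizontal centroidal axis using Ī + A·d² with d = y − 143.237:
  bottom plate: d = -134.237 mm → contributes +38 980 710 mm⁴
  web plate: d = 19.7628 mm → contributes +30 039 541 mm⁴
  top plate: d = 174.763 mm → contributes +36 690 445 mm⁴
Total I = 105 710 696 mm⁴.
Radius of gyration: k = √(I/A) = √(105 710 696 / 7 420) = 119.36 mm.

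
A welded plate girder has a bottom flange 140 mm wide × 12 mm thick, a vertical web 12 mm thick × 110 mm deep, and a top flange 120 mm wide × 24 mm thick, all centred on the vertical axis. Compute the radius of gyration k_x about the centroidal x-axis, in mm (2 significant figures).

k_x ≈ 57 mm

Decompose the section into non-overlapping parts with the origin at the bottom-left of its bounding rectangle.
Bottom plate: 140 × 12, A = 1 680 mm², y = 6 mm, Ī = 20 160 mm⁴.
Web plate: 12 × 110, A = 1 320 mm², y = 67 mm, Ī = 1 331 000 mm⁴.
Top plate: 120 × 24, A = 2 880 mm², y = 134 mm, Ī = 138 240 mm⁴.
Centroid: ȳ = ΣA·y / ΣA = 82.39 mm.
Transfer each piece to the centroidal x-axis using Ī + A·d² with d = y − 82.39:
  bottom plate: d = -76.39 mm → contributes +9 823 110 mm⁴
  web plate: d = -15.39 mm → contributes +1 643 554 mm⁴
  top plate: d = 51.61 mm → contributes +7 810 053 mm⁴
Total I = 19 276 716 mm⁴.
Radius of gyration: k = √(I/A) = √(19 276 716 / 5 880) = 57.26 mm.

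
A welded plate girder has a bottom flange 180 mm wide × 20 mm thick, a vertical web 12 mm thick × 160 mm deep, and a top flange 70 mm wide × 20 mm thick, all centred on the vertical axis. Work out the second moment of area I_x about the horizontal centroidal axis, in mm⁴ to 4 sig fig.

I_x ≈ 3.910 × 10⁷ mm⁴

Split into non-overlapping primitives; take the origin at the lower-left of the bounding box.
Bottom plate: 180 × 20, A = 3 600 mm², y = 10 mm, Ī = 120 000 mm⁴.
Web plate: 12 × 160, A = 1 920 mm², y = 100 mm, Ī = 4 096 000 mm⁴.
Top plate: 70 × 20, A = 1 400 mm², y = 190 mm, Ī = 46666.7 mm⁴.
Centroid: ȳ = ΣA·y / ΣA = 71.3873 mm.
Transfer each piece to the horizontal centroidal axis using Ī + A·d² with d = y − 71.3873:
  bottom plate: d = -61.3873 mm → contributes +13 686 235 mm⁴
  web plate: d = 28.6127 mm → contributes +5 667 880 mm⁴
  top plate: d = 118.613 mm → contributes +19 743 234 mm⁴
Total I = 39 097 349 mm⁴.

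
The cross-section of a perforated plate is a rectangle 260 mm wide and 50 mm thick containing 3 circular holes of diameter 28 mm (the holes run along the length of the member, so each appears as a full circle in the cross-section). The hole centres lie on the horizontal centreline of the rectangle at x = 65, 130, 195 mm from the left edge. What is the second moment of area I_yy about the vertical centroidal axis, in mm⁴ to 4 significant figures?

I_yy ≈ 6.794 × 10⁷ mm⁴

Treat the section as a set of non-overlapping primitives; coordinates are from the bounding-box lower-left.
Plate: 260 × 50, A = 13 000 mm², x = 130 mm, Ī = 73 233 333 mm⁴.
Hole 1 (subtracted): ⌀28, A = 615.752 mm², x = 65 mm, Ī = 30171.9 mm⁴.
Hole 2 (subtracted): ⌀28, A = 615.752 mm², x = 130 mm, Ī = 30171.9 mm⁴.
Hole 3 (subtracted): ⌀28, A = 615.752 mm², x = 195 mm, Ī = 30171.9 mm⁴.
By symmetry the centroid is at mid-width, x̄ = 130 mm.
Transfer each piece to the vertical centroidal axis using Ī + A·d² with d = x − 130:
  plate: d = 0 mm → contributes +73 233 333 mm⁴
  hole 1: d = -65 mm → contributes −2 631 725 mm⁴
  hole 2: d = 0 mm → contributes −30171.9 mm⁴
  hole 3: d = 65 mm → contributes −2 631 725 mm⁴
Total I = 67 939 712 mm⁴.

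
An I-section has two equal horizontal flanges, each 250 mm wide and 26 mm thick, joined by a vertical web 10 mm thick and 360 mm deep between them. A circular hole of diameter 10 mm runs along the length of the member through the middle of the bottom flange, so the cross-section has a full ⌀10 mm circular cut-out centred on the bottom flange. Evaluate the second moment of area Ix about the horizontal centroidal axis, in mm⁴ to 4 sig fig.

Decompose the section into non-overlapping parts with the origin at the bottom-left of its bounding rectangle.
Bottom flange: 250 × 26, A = 6 500 mm², y = 13 mm, Ī = 366 167 mm⁴.
Web: 10 × 360, A = 3 600 mm², y = 206 mm, Ī = 38 880 000 mm⁴.
Top flange: 250 × 26, A = 6 500 mm², y = 399 mm, Ī = 366 167 mm⁴.
Hole (subtracted): ⌀10, A = 78.5398 mm², y = 13 mm, Ī = 490.874 mm⁴.
Centroid: ȳ = ΣA·y / ΣA = 206.917 mm.
Transfer each piece to the horizontal centroidal axis using Ī + A·d² with d = y − 206.917:
  bottom flange: d = -193.917 mm → contributes +244 792 107 mm⁴
  web: d = -0.917485 mm → contributes +38 883 030 mm⁴
  top flange: d = 192.083 mm → contributes +240 188 169 mm⁴
  hole: d = -193.917 mm → contributes −2 953 901 mm⁴
Total I = 520 909 405 mm⁴.

Ix ≈ 5.209 × 10⁸ mm⁴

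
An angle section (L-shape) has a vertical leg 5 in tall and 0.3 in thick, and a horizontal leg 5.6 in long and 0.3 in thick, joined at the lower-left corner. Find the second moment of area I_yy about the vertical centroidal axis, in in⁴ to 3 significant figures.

I_yy ≈ 9.78 in⁴

Split into non-overlapping primitives; take the origin at the lower-left of the bounding box.
Vertical leg: 0.3 × 5, A = 1.5 in², x = 0.15 in, Ī = 0.01125 in⁴.
Horizontal leg (remainder): 5.3 × 0.3, A = 1.59 in², x = 2.95 in, Ī = 3.7219 in⁴.
Centroid: x̄ = ΣA·x / ΣA = 1.5908 in.
Transfer each piece to the vertical centroidal axis using Ī + A·d² with d = x − 1.5908:
  vertical leg: d = -1.4408 in → contributes +3.125 in⁴
  horizontal leg (remainder): d = 1.3592 in → contributes +6.6594 in⁴
Total I = 9.7844 in⁴.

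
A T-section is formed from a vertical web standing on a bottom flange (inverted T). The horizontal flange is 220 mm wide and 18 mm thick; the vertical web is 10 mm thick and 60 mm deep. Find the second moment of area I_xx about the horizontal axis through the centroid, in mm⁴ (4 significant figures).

I_xx ≈ 1.079 × 10⁶ mm⁴

Decompose the section into non-overlapping parts with the origin at the bottom-left of its bounding rectangle.
Flange: 220 × 18, A = 3 960 mm², y = 9 mm, Ī = 106 920 mm⁴.
Web: 10 × 60, A = 600 mm², y = 48 mm, Ī = 180 000 mm⁴.
Centroid: ȳ = ΣA·y / ΣA = 14.1316 mm.
Transfer each piece to the horizontal axis through the centroid using Ī + A·d² with d = y − 14.1316:
  flange: d = -5.13158 mm → contributes +211 199 mm⁴
  web: d = 33.8684 mm → contributes +868 242 mm⁴
Total I = 1 079 441 mm⁴.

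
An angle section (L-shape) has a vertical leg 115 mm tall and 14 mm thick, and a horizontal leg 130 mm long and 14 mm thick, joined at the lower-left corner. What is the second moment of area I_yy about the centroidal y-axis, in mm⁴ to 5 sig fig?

I_yy ≈ 5.2632 × 10⁶ mm⁴

Treat the section as a set of non-overlapping primitives; coordinates are from the bounding-box lower-left.
Vertical leg: 14 × 115, A = 1 610 mm², x = 7 mm, Ī = 26296.67 mm⁴.
Horizontal leg (remainder): 116 × 14, A = 1 624 mm², x = 72 mm, Ī = 1 821 045 mm⁴.
Centroid: x̄ = ΣA·x / ΣA = 39.64069 mm.
Transfer each piece to the centroidal y-axis using Ī + A·d² with d = x − 39.64069:
  vertical leg: d = -32.64069 mm → contributes +1 741 615 mm⁴
  horizontal leg (remainder): d = 32.35931 mm → contributes +3 521 576 mm⁴
Total I = 5 263 190 mm⁴.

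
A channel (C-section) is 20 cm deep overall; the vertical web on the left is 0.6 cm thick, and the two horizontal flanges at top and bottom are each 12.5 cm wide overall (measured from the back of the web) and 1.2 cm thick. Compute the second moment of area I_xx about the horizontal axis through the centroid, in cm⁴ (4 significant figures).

Split into non-overlapping primitives; take the origin at the lower-left of the bounding box.
Web: 0.6 × 20, A = 12 cm², y = 10 cm, Ī = 400 cm⁴.
Top flange (beyond web): 11.9 × 1.2, A = 14.28 cm², y = 19.4 cm, Ī = 1.7136 cm⁴.
Bottom flange (beyond web): 11.9 × 1.2, A = 14.28 cm², y = 0.6 cm, Ī = 1.7136 cm⁴.
By symmetry the centroid is at mid-height, ȳ = 10 cm.
Transfer each piece to the horizontal axis through the centroid using Ī + A·d² with d = y − 10:
  web: d = 0 cm → contributes +400 cm⁴
  top flange (beyond web): d = 9.4 cm → contributes +1263.49 cm⁴
  bottom flange (beyond web): d = -9.4 cm → contributes +1263.49 cm⁴
Total I = 2926.99 cm⁴.

I_xx ≈ 2927 cm⁴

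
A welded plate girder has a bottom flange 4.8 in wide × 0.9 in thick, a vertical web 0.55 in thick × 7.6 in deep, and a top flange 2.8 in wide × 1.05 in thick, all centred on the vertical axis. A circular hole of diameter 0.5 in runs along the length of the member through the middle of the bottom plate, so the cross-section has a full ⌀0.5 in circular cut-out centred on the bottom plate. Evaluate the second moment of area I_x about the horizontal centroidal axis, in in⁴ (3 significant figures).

I_x ≈ 148 in⁴

Treat the section as a set of non-overlapping primitives; coordinates are from the bounding-box lower-left.
Bottom plate: 4.8 × 0.9, A = 4.32 in², y = 0.45 in, Ī = 0.2916 in⁴.
Web plate: 0.55 × 7.6, A = 4.18 in², y = 4.7 in, Ī = 20.12 in⁴.
Top plate: 2.8 × 1.05, A = 2.94 in², y = 9.025 in, Ī = 0.27011 in⁴.
Hole (subtracted): ⌀0.5, A = 0.19635 in², y = 0.45 in, Ī = 0.003068 in⁴.
Centroid: ȳ = ΣA·y / ΣA = 4.2722 in.
Transfer each piece to the horizontal centroidal axis using Ī + A·d² with d = y − 4.2722:
  bottom plate: d = -3.8222 in → contributes +63.403 in⁴
  web plate: d = 0.4278 in → contributes +20.885 in⁴
  top plate: d = 4.7528 in → contributes +66.682 in⁴
  hole: d = -3.8222 in → contributes −2.8716 in⁴
Total I = 148.1 in⁴.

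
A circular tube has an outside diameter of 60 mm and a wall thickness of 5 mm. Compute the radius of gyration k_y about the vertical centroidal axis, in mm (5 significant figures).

k_y ≈ 19.526 mm

Split into non-overlapping primitives; take the origin at the lower-left of the bounding box.
Outer circle: ⌀60, A = 2827.433 mm², x = 30 mm, Ī = 636172.5 mm⁴.
Bore (subtracted): ⌀50, A = 1963.495 mm², x = 30 mm, Ī = 306796.2 mm⁴.
By symmetry the centroid is at mid-width, x̄ = 30 mm.
All pieces are centred on the vertical centroidal axis, so I = ΣĪ (holes subtracted) = 329376.4 mm⁴.
Radius of gyration: k = √(I/A) = √(329376.4 / 863.938) = 19.52562 mm.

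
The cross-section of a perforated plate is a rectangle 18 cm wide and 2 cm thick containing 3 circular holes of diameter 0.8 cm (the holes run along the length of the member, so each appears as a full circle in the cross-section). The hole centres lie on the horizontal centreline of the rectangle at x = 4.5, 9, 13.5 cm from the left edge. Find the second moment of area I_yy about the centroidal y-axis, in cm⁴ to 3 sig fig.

I_yy ≈ 952 cm⁴

Treat the section as a set of non-overlapping primitives; coordinates are from the bounding-box lower-left.
Plate: 18 × 2, A = 36 cm², x = 9 cm, Ī = 972 cm⁴.
Hole 1 (subtracted): ⌀0.8, A = 0.50265 cm², x = 4.5 cm, Ī = 0.020106 cm⁴.
Hole 2 (subtracted): ⌀0.8, A = 0.50265 cm², x = 9 cm, Ī = 0.020106 cm⁴.
Hole 3 (subtracted): ⌀0.8, A = 0.50265 cm², x = 13.5 cm, Ī = 0.020106 cm⁴.
By symmetry the centroid is at mid-width, x̄ = 9 cm.
Transfer each piece to the centroidal y-axis using Ī + A·d² with d = x − 9:
  plate: d = 0 cm → contributes +972 cm⁴
  hole 1: d = -4.5 cm → contributes −10.199 cm⁴
  hole 2: d = 0 cm → contributes −0.020106 cm⁴
  hole 3: d = 4.5 cm → contributes −10.199 cm⁴
Total I = 951.58 cm⁴.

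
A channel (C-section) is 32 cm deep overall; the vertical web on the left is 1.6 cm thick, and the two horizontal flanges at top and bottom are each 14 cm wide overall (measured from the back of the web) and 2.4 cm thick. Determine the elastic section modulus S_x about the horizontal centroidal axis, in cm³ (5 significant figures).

Break the section into simple shapes (no overlaps), measuring from the bottom-left corner of the bounding box.
Web: 1.6 × 32, A = 51.2 cm², y = 16 cm, Ī = 4369.067 cm⁴.
Top flange (beyond web): 12.4 × 2.4, A = 29.76 cm², y = 30.8 cm, Ī = 14.2848 cm⁴.
Bottom flange (beyond web): 12.4 × 2.4, A = 29.76 cm², y = 1.2 cm, Ī = 14.2848 cm⁴.
By symmetry the centroid is at mid-height, ȳ = 16 cm.
Transfer each piece to the horizontal centroidal axis using Ī + A·d² with d = y − 16:
  web: d = 0 cm → contributes +4369.067 cm⁴
  top flange (beyond web): d = 14.8 cm → contributes +6532.915 cm⁴
  bottom flange (beyond web): d = -14.8 cm → contributes +6532.915 cm⁴
Total I = 17434.9 cm⁴.
Extreme fibre distance c = 16 cm; S = I/c = 1089.681 cm³.

S_x ≈ 1089.7 cm³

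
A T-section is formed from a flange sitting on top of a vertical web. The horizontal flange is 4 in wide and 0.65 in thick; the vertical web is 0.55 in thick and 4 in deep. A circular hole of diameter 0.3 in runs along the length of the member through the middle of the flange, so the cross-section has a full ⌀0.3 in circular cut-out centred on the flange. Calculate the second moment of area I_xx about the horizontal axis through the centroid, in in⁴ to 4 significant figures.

Decompose the section into non-overlapping parts with the origin at the bottom-left of its bounding rectangle.
Flange: 4 × 0.65, A = 2.6 in², y = 4.325 in, Ī = 0.0915417 in⁴.
Web: 0.55 × 4, A = 2.2 in², y = 2 in, Ī = 2.93333 in⁴.
Hole (subtracted): ⌀0.3, A = 0.0706858 in², y = 4.325 in, Ī = 0.000397608 in⁴.
Centroid: ȳ = ΣA·y / ΣA = 3.24345 in.
Transfer each piece to the horizontal axis through the centroid using Ī + A·d² with d = y − 3.24345:
  flange: d = 1.08155 in → contributes +3.1329 in⁴
  web: d = -1.24345 in → contributes +6.33489 in⁴
  hole: d = 1.08155 in → contributes −0.0830827 in⁴
Total I = 9.38471 in⁴.

I_xx ≈ 9.385 in⁴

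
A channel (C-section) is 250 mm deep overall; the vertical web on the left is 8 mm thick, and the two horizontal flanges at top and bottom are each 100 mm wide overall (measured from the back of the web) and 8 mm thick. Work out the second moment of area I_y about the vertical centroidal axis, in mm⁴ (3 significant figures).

I_y ≈ 3.17 × 10⁶ mm⁴

Split into non-overlapping primitives; take the origin at the lower-left of the bounding box.
Web: 8 × 250, A = 2 000 mm², x = 4 mm, Ī = 10 667 mm⁴.
Top flange (beyond web): 92 × 8, A = 736 mm², x = 54 mm, Ī = 519 125 mm⁴.
Bottom flange (beyond web): 92 × 8, A = 736 mm², x = 54 mm, Ī = 519 125 mm⁴.
Centroid: x̄ = ΣA·x / ΣA = 25.198 mm.
Transfer each piece to the vertical centroidal axis using Ī + A·d² with d = x − 25.198:
  web: d = -21.198 mm → contributes +909 390 mm⁴
  top flange (beyond web): d = 28.802 mm → contributes +1 129 671 mm⁴
  bottom flange (beyond web): d = 28.802 mm → contributes +1 129 671 mm⁴
Total I = 3 168 733 mm⁴.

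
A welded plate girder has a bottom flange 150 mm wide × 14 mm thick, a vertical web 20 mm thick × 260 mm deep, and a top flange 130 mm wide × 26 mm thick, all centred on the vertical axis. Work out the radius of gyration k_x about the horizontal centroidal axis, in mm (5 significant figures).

k_x ≈ 112.21 mm

Break the section into simple shapes (no overlaps), measuring from the bottom-left corner of the bounding box.
Bottom plate: 150 × 14, A = 2 100 mm², y = 7 mm, Ī = 34 300 mm⁴.
Web plate: 20 × 260, A = 5 200 mm², y = 144 mm, Ī = 29 293 333 mm⁴.
Top plate: 130 × 26, A = 3 380 mm², y = 287 mm, Ī = 190406.7 mm⁴.
Centroid: ȳ = ΣA·y / ΣA = 162.3184 mm.
Transfer each piece to the horizontal centroidal axis using Ī + A·d² with d = y − 162.3184:
  bottom plate: d = -155.3184 mm → contributes +50 694 260 mm⁴
  web plate: d = -18.31835 mm → contributes +31 038 256 mm⁴
  top plate: d = 124.6816 mm → contributes +52 734 242 mm⁴
Total I = 134 466 758 mm⁴.
Radius of gyration: k = √(I/A) = √(134 466 758 / 10 680) = 112.2075 mm.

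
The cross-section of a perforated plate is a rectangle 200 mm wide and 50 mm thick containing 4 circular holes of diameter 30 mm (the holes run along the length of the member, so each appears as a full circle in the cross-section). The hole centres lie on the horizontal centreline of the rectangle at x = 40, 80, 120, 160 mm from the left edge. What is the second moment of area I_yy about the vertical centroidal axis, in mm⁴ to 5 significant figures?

I_yy ≈ 2.7519 × 10⁷ mm⁴

Treat the section as a set of non-overlapping primitives; coordinates are from the bounding-box lower-left.
Plate: 200 × 50, A = 10 000 mm², x = 100 mm, Ī = 33 333 333 mm⁴.
Hole 1 (subtracted): ⌀30, A = 706.8583 mm², x = 40 mm, Ī = 39760.78 mm⁴.
Hole 2 (subtracted): ⌀30, A = 706.8583 mm², x = 80 mm, Ī = 39760.78 mm⁴.
Hole 3 (subtracted): ⌀30, A = 706.8583 mm², x = 120 mm, Ī = 39760.78 mm⁴.
Hole 4 (subtracted): ⌀30, A = 706.8583 mm², x = 160 mm, Ī = 39760.78 mm⁴.
By symmetry the centroid is at mid-width, x̄ = 100 mm.
Transfer each piece to the vertical centroidal axis using Ī + A·d² with d = x − 100:
  plate: d = 0 mm → contributes +33 333 333 mm⁴
  hole 1: d = -60 mm → contributes −2 584 451 mm⁴
  hole 2: d = -20 mm → contributes −322504.1 mm⁴
  hole 3: d = 20 mm → contributes −322504.1 mm⁴
  hole 4: d = 60 mm → contributes −2 584 451 mm⁴
Total I = 27 519 423 mm⁴.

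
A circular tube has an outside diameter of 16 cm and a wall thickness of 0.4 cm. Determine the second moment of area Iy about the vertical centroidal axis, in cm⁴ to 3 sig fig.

Split into non-overlapping primitives; take the origin at the lower-left of the bounding box.
Outer circle: ⌀16, A = 201.06 cm², x = 8 cm, Ī = 3 217 cm⁴.
Bore (subtracted): ⌀15.2, A = 181.46 cm², x = 8 cm, Ī = 2620.3 cm⁴.
By symmetry the centroid is at mid-width, x̄ = 8 cm.
All pieces are centred on the vertical centroidal axis, so I = ΣĪ (holes subtracted) = 596.73 cm⁴.

Iy ≈ 597 cm⁴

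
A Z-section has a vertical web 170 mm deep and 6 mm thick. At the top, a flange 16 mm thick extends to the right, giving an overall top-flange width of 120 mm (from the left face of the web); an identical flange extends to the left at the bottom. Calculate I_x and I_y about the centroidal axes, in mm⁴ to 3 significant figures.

I_x ≈ 2.42 × 10⁷ mm⁴, I_y ≈ 1.71 × 10⁷ mm⁴

Decompose the section into non-overlapping parts with the origin at the bottom-left of its bounding rectangle.
Web: 6 × 170, A = 1 020 mm², y = 85 mm, Ī = 2 456 500 mm⁴.
Top flange (beyond web): 114 × 16, A = 1 824 mm², y = 162 mm, Ī = 38 912 mm⁴.
Bottom flange (beyond web): 114 × 16, A = 1 824 mm², y = 8 mm, Ī = 38 912 mm⁴.
Centroid: ȳ = ΣA·y / ΣA = 85 mm.
Transfer each piece to the centroidal x-axis using Ī + A·d² with d = y − 85:
  web: d = 0 mm → contributes +2 456 500 mm⁴
  top flange (beyond web): d = 77 mm → contributes +10 853 408 mm⁴
  bottom flange (beyond web): d = -77 mm → contributes +10 853 408 mm⁴
Total I = 24 163 316 mm⁴.
For the y-axis: x̄ = 117 mm.
Repeating about the centroidal y-axis gives I_y = 17 086 644 mm⁴.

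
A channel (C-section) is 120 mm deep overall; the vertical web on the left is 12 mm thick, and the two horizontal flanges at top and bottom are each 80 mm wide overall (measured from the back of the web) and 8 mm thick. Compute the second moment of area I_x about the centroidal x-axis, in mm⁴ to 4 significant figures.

Treat the section as a set of non-overlapping primitives; coordinates are from the bounding-box lower-left.
Web: 12 × 120, A = 1 440 mm², y = 60 mm, Ī = 1 728 000 mm⁴.
Top flange (beyond web): 68 × 8, A = 544 mm², y = 116 mm, Ī = 2901.33 mm⁴.
Bottom flange (beyond web): 68 × 8, A = 544 mm², y = 4 mm, Ī = 2901.33 mm⁴.
By symmetry the centroid is at mid-height, ȳ = 60 mm.
Transfer each piece to the centroidal x-axis using Ī + A·d² with d = y − 60:
  web: d = 0 mm → contributes +1 728 000 mm⁴
  top flange (beyond web): d = 56 mm → contributes +1 708 885 mm⁴
  bottom flange (beyond web): d = -56 mm → contributes +1 708 885 mm⁴
Total I = 5 145 771 mm⁴.

I_x ≈ 5.146 × 10⁶ mm⁴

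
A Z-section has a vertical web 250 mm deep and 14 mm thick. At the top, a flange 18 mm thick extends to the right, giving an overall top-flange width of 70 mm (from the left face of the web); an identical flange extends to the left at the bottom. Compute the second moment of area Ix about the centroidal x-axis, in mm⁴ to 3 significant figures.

Decompose the section into non-overlapping parts with the origin at the bottom-left of its bounding rectangle.
Web: 14 × 250, A = 3 500 mm², y = 125 mm, Ī = 18 229 167 mm⁴.
Top flange (beyond web): 56 × 18, A = 1 008 mm², y = 241 mm, Ī = 27 216 mm⁴.
Bottom flange (beyond web): 56 × 18, A = 1 008 mm², y = 9 mm, Ī = 27 216 mm⁴.
Centroid: ȳ = ΣA·y / ΣA = 125 mm.
Transfer each piece to the centroidal x-axis using Ī + A·d² with d = y − 125:
  web: d = 0 mm → contributes +18 229 167 mm⁴
  top flange (beyond web): d = 116 mm → contributes +13 590 864 mm⁴
  bottom flange (beyond web): d = -116 mm → contributes +13 590 864 mm⁴
Total I = 45 410 895 mm⁴.

Ix ≈ 4.54 × 10⁷ mm⁴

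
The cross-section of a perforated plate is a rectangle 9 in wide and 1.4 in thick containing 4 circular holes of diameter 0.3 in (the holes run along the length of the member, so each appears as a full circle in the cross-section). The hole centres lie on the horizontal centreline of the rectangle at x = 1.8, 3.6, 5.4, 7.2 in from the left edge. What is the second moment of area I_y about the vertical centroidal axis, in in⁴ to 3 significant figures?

I_y ≈ 83.9 in⁴

Decompose the section into non-overlapping parts with the origin at the bottom-left of its bounding rectangle.
Plate: 9 × 1.4, A = 12.6 in², x = 4.5 in, Ī = 85.05 in⁴.
Hole 1 (subtracted): ⌀0.3, A = 0.070686 in², x = 1.8 in, Ī = 0.00039761 in⁴.
Hole 2 (subtracted): ⌀0.3, A = 0.070686 in², x = 3.6 in, Ī = 0.00039761 in⁴.
Hole 3 (subtracted): ⌀0.3, A = 0.070686 in², x = 5.4 in, Ī = 0.00039761 in⁴.
Hole 4 (subtracted): ⌀0.3, A = 0.070686 in², x = 7.2 in, Ī = 0.00039761 in⁴.
By symmetry the centroid is at mid-width, x̄ = 4.5 in.
Transfer each piece to the vertical centroidal axis using Ī + A·d² with d = x − 4.5:
  plate: d = 0 in → contributes +85.05 in⁴
  hole 1: d = -2.7 in → contributes −0.5157 in⁴
  hole 2: d = -0.9 in → contributes −0.057653 in⁴
  hole 3: d = 0.9 in → contributes −0.057653 in⁴
  hole 4: d = 2.7 in → contributes −0.5157 in⁴
Total I = 83.903 in⁴.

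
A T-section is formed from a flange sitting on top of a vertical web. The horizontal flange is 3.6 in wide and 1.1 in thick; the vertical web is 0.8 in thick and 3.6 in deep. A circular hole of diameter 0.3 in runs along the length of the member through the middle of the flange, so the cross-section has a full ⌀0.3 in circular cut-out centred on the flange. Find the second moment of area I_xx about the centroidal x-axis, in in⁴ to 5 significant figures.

Split into non-overlapping primitives; take the origin at the lower-left of the bounding box.
Flange: 3.6 × 1.1, A = 3.96 in², y = 4.15 in, Ī = 0.3993 in⁴.
Web: 0.8 × 3.6, A = 2.88 in², y = 1.8 in, Ī = 3.1104 in⁴.
Hole (subtracted): ⌀0.3, A = 0.07068583 in², y = 4.15 in, Ī = 0.0003976078 in⁴.
Centroid: ȳ = ΣA·y / ΣA = 3.150194 in.
Transfer each piece to the centroidal x-axis using Ī + A·d² with d = y − 3.150194:
  flange: d = 0.9998059 in → contributes +4.357763 in⁴
  web: d = -1.350194 in → contributes +8.36071 in⁴
  hole: d = 0.9998059 in → contributes −0.071056 in⁴
Total I = 12.64742 in⁴.

I_xx ≈ 12.647 in⁴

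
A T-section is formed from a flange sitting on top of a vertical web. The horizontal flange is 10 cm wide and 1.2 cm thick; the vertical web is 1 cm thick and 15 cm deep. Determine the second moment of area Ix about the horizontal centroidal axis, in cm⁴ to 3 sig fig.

Split into non-overlapping primitives; take the origin at the lower-left of the bounding box.
Flange: 10 × 1.2, A = 12 cm², y = 15.6 cm, Ī = 1.44 cm⁴.
Web: 1 × 15, A = 15 cm², y = 7.5 cm, Ī = 281.25 cm⁴.
Centroid: ȳ = ΣA·y / ΣA = 11.1 cm.
Transfer each piece to the horizontal centroidal axis using Ī + A·d² with d = y − 11.1:
  flange: d = 4.5 cm → contributes +244.44 cm⁴
  web: d = -3.6 cm → contributes +475.65 cm⁴
Total I = 720.09 cm⁴.

Ix ≈ 720 cm⁴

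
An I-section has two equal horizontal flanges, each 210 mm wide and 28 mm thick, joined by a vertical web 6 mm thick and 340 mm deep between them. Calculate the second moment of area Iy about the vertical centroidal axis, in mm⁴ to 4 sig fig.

Iy ≈ 4.322 × 10⁷ mm⁴

Decompose the section into non-overlapping parts with the origin at the bottom-left of its bounding rectangle.
Bottom flange: 210 × 28, A = 5 880 mm², x = 105 mm, Ī = 21 609 000 mm⁴.
Web: 6 × 340, A = 2 040 mm², x = 105 mm, Ī = 6 120 mm⁴.
Top flange: 210 × 28, A = 5 880 mm², x = 105 mm, Ī = 21 609 000 mm⁴.
By symmetry the centroid is at mid-width, x̄ = 105 mm.
All pieces are centred on the vertical centroidal axis, so I = ΣĪ = 43 224 120 mm⁴.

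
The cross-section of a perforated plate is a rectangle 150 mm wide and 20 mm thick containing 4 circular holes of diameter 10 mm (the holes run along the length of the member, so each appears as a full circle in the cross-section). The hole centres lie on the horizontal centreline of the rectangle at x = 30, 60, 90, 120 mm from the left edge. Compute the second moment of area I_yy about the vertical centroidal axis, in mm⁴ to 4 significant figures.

I_yy ≈ 5.270 × 10⁶ mm⁴

Decompose the section into non-overlapping parts with the origin at the bottom-left of its bounding rectangle.
Plate: 150 × 20, A = 3 000 mm², x = 75 mm, Ī = 5 625 000 mm⁴.
Hole 1 (subtracted): ⌀10, A = 78.5398 mm², x = 30 mm, Ī = 490.874 mm⁴.
Hole 2 (subtracted): ⌀10, A = 78.5398 mm², x = 60 mm, Ī = 490.874 mm⁴.
Hole 3 (subtracted): ⌀10, A = 78.5398 mm², x = 90 mm, Ī = 490.874 mm⁴.
Hole 4 (subtracted): ⌀10, A = 78.5398 mm², x = 120 mm, Ī = 490.874 mm⁴.
By symmetry the centroid is at mid-width, x̄ = 75 mm.
Transfer each piece to the vertical centroidal axis using Ī + A·d² with d = x − 75:
  plate: d = 0 mm → contributes +5 625 000 mm⁴
  hole 1: d = -45 mm → contributes −159 534 mm⁴
  hole 2: d = -15 mm → contributes −18162.3 mm⁴
  hole 3: d = 15 mm → contributes −18162.3 mm⁴
  hole 4: d = 45 mm → contributes −159 534 mm⁴
Total I = 5 269 607 mm⁴.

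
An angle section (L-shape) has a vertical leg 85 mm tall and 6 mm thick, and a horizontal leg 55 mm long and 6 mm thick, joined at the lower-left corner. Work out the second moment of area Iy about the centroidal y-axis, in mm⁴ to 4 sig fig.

Iy ≈ 2.014 × 10⁵ mm⁴

Break the section into simple shapes (no overlaps), measuring from the bottom-left corner of the bounding box.
Vertical leg: 6 × 85, A = 510 mm², x = 3 mm, Ī = 1 530 mm⁴.
Horizontal leg (remainder): 49 × 6, A = 294 mm², x = 30.5 mm, Ī = 58824.5 mm⁴.
Centroid: x̄ = ΣA·x / ΣA = 13.056 mm.
Transfer each piece to the centroidal y-axis using Ī + A·d² with d = x − 13.056:
  vertical leg: d = -10.056 mm → contributes +53102.5 mm⁴
  horizontal leg (remainder): d = 17.444 mm → contributes +148 287 mm⁴
Total I = 201 389 mm⁴.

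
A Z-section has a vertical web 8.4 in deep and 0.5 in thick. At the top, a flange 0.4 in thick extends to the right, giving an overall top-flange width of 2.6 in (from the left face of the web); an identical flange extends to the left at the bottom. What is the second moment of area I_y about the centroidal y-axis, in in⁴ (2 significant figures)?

Treat the section as a set of non-overlapping primitives; coordinates are from the bounding-box lower-left.
Web: 0.5 × 8.4, A = 4.2 in², x = 2.35 in, Ī = 0.0875 in⁴.
Top flange (beyond web): 2.1 × 0.4, A = 0.84 in², x = 3.65 in, Ī = 0.3087 in⁴.
Bottom flange (beyond web): 2.1 × 0.4, A = 0.84 in², x = 1.05 in, Ī = 0.3087 in⁴.
Centroid: x̄ = ΣA·x / ΣA = 2.35 in.
Transfer each piece to the centroidal y-axis using Ī + A·d² with d = x − 2.35:
  web: d = 0 in → contributes +0.0875 in⁴
  top flange (beyond web): d = 1.3 in → contributes +1.728 in⁴
  bottom flange (beyond web): d = -1.3 in → contributes +1.728 in⁴
Total I = 3.544 in⁴.

I_y ≈ 3.5 in⁴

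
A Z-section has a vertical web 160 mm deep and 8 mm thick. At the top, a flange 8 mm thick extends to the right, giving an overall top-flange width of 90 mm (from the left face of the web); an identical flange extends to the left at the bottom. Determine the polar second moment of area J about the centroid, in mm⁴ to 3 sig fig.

Decompose the section into non-overlapping parts with the origin at the bottom-left of its bounding rectangle.
Web: 8 × 160, A = 1 280 mm², y = 80 mm, Ī = 2 730 667 mm⁴.
Top flange (beyond web): 82 × 8, A = 656 mm², y = 156 mm, Ī = 3498.7 mm⁴.
Bottom flange (beyond web): 82 × 8, A = 656 mm², y = 4 mm, Ī = 3498.7 mm⁴.
Centroid: ȳ = ΣA·y / ΣA = 80 mm.
Transfer each piece to the centroidal x-axis using Ī + A·d² with d = y − 80:
  web: d = 0 mm → contributes +2 730 667 mm⁴
  top flange (beyond web): d = 76 mm → contributes +3 792 555 mm⁴
  bottom flange (beyond web): d = -76 mm → contributes +3 792 555 mm⁴
Total I = 10 315 776 mm⁴.
For the y-axis: x̄ = 86 mm.
Repeating about the centroidal y-axis gives I_y = 3 398 784 mm⁴.
Polar second moment: J = I_x + I_y = 13 714 560 mm⁴.

J ≈ 1.37 × 10⁷ mm⁴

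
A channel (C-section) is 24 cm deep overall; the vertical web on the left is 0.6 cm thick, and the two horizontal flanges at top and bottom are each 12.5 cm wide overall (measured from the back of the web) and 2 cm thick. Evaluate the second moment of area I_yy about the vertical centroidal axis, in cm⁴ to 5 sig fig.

Treat the section as a set of non-overlapping primitives; coordinates are from the bounding-box lower-left.
Web: 0.6 × 24, A = 14.4 cm², x = 0.3 cm, Ī = 0.432 cm⁴.
Top flange (beyond web): 11.9 × 2, A = 23.8 cm², x = 6.55 cm, Ī = 280.8598 cm⁴.
Bottom flange (beyond web): 11.9 × 2, A = 23.8 cm², x = 6.55 cm, Ī = 280.8598 cm⁴.
Centroid: x̄ = ΣA·x / ΣA = 5.098387 cm.
Transfer each piece to the vertical centroidal axis using Ī + A·d² with d = x − 5.098387:
  web: d = -4.798387 cm → contributes +331.9851 cm⁴
  top flange (beyond web): d = 1.451613 cm → contributes +331.0107 cm⁴
  bottom flange (beyond web): d = 1.451613 cm → contributes +331.0107 cm⁴
Total I = 994.0065 cm⁴.

I_yy ≈ 994.01 cm⁴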